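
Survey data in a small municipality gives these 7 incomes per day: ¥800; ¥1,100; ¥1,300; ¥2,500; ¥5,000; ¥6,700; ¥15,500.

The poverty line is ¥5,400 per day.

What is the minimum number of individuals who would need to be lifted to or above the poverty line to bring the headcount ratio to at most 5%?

5 of the 7 individuals are poor, so H = 5/7 = 0.714.
A headcount ratio of at most 5% allows at most ⌊0.05 × 7⌋ = 0 poor individuals.
So at least 5 − 0 = 5 must be lifted.

5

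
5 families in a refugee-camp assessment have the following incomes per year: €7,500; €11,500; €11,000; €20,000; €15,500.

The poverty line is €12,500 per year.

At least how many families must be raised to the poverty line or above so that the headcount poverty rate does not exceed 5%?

3

3 of the 5 families are poor, so H = 3/5 = 0.600.
A headcount ratio of at most 5% allows at most ⌊0.05 × 5⌋ = 0 poor families.
So at least 3 − 0 = 3 must be lifted.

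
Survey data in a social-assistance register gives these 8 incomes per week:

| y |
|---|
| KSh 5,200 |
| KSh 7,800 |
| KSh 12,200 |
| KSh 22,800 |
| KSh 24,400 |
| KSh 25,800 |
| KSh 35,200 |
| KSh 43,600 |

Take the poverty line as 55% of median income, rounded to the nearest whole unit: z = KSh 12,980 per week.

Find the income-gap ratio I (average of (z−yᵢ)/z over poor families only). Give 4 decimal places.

Poor units: KSh 5,200, KSh 7,800, KSh 12,200 (q = 3 of N = 8).
Shortfall ratios (z−y)/z: 0.5994, 0.3991, 0.0601; sum = 1.058552.
The income-gap ratio divides by q (the poor only): 1.058552 / 3 = 0.3529.

0.3529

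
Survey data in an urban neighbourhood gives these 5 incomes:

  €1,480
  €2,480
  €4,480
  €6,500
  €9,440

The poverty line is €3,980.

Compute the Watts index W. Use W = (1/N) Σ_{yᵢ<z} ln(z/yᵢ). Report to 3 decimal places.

0.292

Incomes under z: €1,480, €2,480 (q = 2 of N = 5).
Log shortfalls: ln(3980/1480) = 0.9892; ln(3980/2480) = 0.4730.
W = 1.462263 / 5 = 0.292.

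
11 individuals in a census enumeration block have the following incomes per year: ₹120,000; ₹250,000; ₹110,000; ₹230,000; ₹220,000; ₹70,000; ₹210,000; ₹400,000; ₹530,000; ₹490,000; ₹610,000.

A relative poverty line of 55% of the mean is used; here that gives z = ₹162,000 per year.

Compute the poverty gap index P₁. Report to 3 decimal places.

Incomes under z: ₹70,000, ₹110,000, ₹120,000 (q = 3 of N = 11).
Gap ratios (z−y)/z: (162000−70000)/162000 = 0.5679; (162000−110000)/162000 = 0.3210; (162000−120000)/162000 = 0.2593.
Σ = 1.148148. Dividing by the full population N = 11 gives P₁ = 0.104.

0.104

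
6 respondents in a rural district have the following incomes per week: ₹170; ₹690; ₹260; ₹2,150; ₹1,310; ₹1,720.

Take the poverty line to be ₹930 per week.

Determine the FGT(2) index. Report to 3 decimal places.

Below z: ₹170, ₹260, ₹690 (q = 3 of N = 6).
Relative gaps: (930−170)/930 = 0.8172; (930−260)/930 = 0.7204; (930−690)/930 = 0.2581.
Squared: 0.6678; 0.5190; 0.0666.
Sum = 1.253440; P₂ = 1.253440 / 6 = 0.209.

0.209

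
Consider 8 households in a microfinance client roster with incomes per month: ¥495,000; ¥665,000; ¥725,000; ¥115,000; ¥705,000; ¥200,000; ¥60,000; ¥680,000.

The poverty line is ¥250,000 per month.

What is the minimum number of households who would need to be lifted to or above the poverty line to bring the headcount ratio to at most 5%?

Currently q = 3 of N = 8 are below the line (H = 0.375).
A headcount ratio of at most 5% allows at most ⌊0.05 × 8⌋ = 0 poor households.
So at least 3 − 0 = 3 must be lifted.

3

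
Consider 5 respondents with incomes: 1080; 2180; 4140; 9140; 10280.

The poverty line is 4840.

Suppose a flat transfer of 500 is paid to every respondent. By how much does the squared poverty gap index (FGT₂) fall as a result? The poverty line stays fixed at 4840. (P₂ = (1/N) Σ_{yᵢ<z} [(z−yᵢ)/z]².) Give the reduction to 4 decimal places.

0.0544

Before: below the line — 1080, 2180, 4140; squared poverty gap index (FGT₂) = 0.185295.
After the 500 transfer: below the line — 1580, 2680, 4640; squared poverty gap index (FGT₂) = 0.130910.
Reduction = 0.185295 − 0.130910 = 0.0544.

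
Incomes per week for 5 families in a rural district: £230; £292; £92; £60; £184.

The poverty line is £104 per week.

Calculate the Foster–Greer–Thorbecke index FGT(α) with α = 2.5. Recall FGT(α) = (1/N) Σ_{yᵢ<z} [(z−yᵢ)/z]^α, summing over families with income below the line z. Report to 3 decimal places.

0.024

Below z: £60, £92 (q = 2 of N = 5).
Relative gaps: (104−60)/104 = 0.4231; (104−92)/104 = 0.1154.
Raised to α = 2.5: 0.11643; 0.00452.
Sum = 0.120948; FGT(2.5) = 0.120948 / 5 = 0.024.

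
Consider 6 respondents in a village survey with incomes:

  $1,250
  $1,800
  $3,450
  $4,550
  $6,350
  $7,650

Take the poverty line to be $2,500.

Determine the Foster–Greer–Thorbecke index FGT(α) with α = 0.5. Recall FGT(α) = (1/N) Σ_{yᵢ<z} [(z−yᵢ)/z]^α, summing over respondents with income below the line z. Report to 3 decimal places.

0.206

Below the line: $1,250, $1,800 (q = 2 of N = 6).
Relative gaps: (2500−1250)/2500 = 0.5000; (2500−1800)/2500 = 0.2800.
Raised to α = 0.5: 0.70711; 0.52915.
Sum = 1.236257; FGT(0.5) = 1.236257 / 6 = 0.206.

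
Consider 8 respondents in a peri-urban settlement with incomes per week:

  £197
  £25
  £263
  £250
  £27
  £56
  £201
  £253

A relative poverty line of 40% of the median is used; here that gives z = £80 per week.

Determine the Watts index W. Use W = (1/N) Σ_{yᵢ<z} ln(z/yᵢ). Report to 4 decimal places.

0.3258

Below the line: £25, £27, £56 (q = 3 of N = 8).
Log shortfalls: ln(80/25) = 1.1632; ln(80/27) = 1.0862; ln(80/56) = 0.3567.
W = 2.606016 / 8 = 0.3258.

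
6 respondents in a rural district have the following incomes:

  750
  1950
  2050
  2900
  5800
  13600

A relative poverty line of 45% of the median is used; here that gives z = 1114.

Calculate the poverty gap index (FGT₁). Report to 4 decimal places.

Poor units: 750 (q = 1 of N = 6).
Gap ratios (z−y)/z: (1114−750)/1114 = 0.3268.
Σ = 0.326750. Dividing by the full population N = 6 gives P₁ = 0.0545.

0.0545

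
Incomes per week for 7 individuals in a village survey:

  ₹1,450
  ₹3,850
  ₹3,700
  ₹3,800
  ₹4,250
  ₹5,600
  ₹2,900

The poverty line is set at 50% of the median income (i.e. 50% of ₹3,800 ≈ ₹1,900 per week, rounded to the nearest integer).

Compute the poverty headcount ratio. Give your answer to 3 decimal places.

0.143

1 of the 7 individuals have income below ₹1,900.
H = 1/7 = 0.143.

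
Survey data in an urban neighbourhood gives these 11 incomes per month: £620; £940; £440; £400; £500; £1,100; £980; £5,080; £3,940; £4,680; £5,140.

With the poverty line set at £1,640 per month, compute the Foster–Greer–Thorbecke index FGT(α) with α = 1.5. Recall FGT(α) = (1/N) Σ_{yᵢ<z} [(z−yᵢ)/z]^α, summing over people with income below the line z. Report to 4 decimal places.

0.2797

Poor units: £400, £440, £500, £620, £940, £980, £1,100 (q = 7 of N = 11).
Gap ratios (z−y)/z: (1640−400)/1640 = 0.7561; (1640−440)/1640 = 0.7317; (1640−500)/1640 = 0.6951; (1640−620)/1640 = 0.6220; (1640−940)/1640 = 0.4268; (1640−980)/1640 = 0.4024; (1640−1100)/1640 = 0.3293.
Raised to α = 1.5: 0.65746; 0.62590; 0.57955; 0.49049; 0.27886; 0.25530; 0.18894.
Sum = 3.076500; FGT(1.5) = 3.076500 / 11 = 0.2797.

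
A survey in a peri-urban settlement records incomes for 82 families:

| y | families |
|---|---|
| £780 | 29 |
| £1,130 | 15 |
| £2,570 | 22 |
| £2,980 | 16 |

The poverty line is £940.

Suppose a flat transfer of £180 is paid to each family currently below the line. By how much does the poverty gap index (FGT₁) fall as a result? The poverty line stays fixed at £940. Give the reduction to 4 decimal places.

Before: below the line — 29×£780; poverty gap index (FGT₁) = 0.060197.
After the £180 transfer: below the line — none; poverty gap index (FGT₁) = 0.000000.
Reduction = 0.060197 − 0.000000 = 0.0602.

0.0602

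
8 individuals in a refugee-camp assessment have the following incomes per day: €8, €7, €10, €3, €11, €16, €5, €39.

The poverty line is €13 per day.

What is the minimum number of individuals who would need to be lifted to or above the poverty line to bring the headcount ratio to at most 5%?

6

6 of the 8 individuals are poor, so H = 6/8 = 0.750.
A headcount ratio of at most 5% allows at most ⌊0.05 × 8⌋ = 0 poor individuals.
So at least 6 − 0 = 6 must be lifted.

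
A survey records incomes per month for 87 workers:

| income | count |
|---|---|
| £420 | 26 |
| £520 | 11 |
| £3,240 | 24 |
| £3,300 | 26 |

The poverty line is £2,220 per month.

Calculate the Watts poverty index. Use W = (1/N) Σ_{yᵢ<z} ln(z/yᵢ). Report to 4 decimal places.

Below z: 26×£420, 11×£520 (q = 37 of N = 87).
Log gaps: ln(2220/420) = 1.6650 (×26); ln(2220/520) = 1.4514 (×11).
W = 59.255972 / 87 = 0.6811.

0.6811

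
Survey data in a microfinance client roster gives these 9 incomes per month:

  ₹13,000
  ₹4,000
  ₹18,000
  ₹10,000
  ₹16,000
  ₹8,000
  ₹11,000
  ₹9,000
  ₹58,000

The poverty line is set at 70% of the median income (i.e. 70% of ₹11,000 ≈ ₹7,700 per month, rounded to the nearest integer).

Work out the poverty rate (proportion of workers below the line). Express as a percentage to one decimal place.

1 of the 9 workers have income below ₹7,700.
H = 1/9 = 11.1%.

11.1%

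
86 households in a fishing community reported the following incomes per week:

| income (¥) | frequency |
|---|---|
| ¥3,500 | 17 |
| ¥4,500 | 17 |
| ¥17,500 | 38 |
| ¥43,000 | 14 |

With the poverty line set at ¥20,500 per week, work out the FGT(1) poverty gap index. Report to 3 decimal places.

Poor units: 17×¥3,500, 17×¥4,500, 38×¥17,500 (q = 72 of N = 86).
Shortfall ratios: (20500−3500)/20500 = 0.8293 (×17); (20500−4500)/20500 = 0.7805 (×17); (20500−17500)/20500 = 0.1463 (×38).
Σ = 32.926829. Dividing by the full population N = 86 gives P₁ = 0.383.

0.383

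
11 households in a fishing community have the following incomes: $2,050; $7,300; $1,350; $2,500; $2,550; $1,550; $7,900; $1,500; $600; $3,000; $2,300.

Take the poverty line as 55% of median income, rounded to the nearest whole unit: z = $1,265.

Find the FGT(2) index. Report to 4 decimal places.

Incomes under z: $600 (q = 1 of N = 11).
Normalized shortfalls: (1265−600)/1265 = 0.5257.
Squared: 0.2764.
Sum = 0.276352; P₂ = 0.276352 / 11 = 0.0251.

0.0251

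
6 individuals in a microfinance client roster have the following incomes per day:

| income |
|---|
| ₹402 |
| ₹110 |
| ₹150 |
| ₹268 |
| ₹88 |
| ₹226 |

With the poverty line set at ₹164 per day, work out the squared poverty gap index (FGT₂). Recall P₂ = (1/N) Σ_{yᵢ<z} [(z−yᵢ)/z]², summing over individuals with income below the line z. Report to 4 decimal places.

Incomes under z: ₹88, ₹110, ₹150 (q = 3 of N = 6).
Shortfall ratios: (164−88)/164 = 0.4634; (164−110)/164 = 0.3293; (164−150)/164 = 0.0854.
Squared: 0.2148; 0.1084; 0.0073.
Sum = 0.330458; P₂ = 0.330458 / 6 = 0.0551.

0.0551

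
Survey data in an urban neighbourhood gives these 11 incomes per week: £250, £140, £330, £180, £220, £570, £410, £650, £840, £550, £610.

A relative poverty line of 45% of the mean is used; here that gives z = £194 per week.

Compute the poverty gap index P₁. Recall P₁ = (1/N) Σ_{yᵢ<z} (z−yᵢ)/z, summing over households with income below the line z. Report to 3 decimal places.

Below z: £140, £180 (q = 2 of N = 11).
Normalized shortfalls: (194−140)/194 = 0.2784; (194−180)/194 = 0.0722.
Sum of shortfalls = 0.350515; P₁ averages over all N: 0.350515 / 11 = 0.032.

0.032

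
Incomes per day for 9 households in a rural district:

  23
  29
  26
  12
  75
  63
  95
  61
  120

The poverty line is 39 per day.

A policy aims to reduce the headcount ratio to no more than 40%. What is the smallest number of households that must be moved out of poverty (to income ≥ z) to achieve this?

1

Currently q = 4 of N = 9 are below the line (H = 0.444).
A headcount ratio of at most 40% allows at most ⌊0.40 × 9⌋ = 3 poor households.
So at least 4 − 3 = 1 must be lifted.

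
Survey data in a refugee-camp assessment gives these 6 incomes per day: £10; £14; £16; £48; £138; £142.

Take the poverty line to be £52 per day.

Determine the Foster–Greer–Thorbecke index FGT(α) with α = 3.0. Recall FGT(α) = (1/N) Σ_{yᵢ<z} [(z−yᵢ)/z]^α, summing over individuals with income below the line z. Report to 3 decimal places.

Below the line: £10, £14, £16, £48 (q = 4 of N = 6).
Gap ratios (z−y)/z: (52−10)/52 = 0.8077; (52−14)/52 = 0.7308; (52−16)/52 = 0.6923; (52−48)/52 = 0.0769.
Raised to α = 3.0: 0.52691; 0.39025; 0.33182; 0.00046.
Sum = 1.249431; FGT(3.0) = 1.249431 / 6 = 0.208.

0.208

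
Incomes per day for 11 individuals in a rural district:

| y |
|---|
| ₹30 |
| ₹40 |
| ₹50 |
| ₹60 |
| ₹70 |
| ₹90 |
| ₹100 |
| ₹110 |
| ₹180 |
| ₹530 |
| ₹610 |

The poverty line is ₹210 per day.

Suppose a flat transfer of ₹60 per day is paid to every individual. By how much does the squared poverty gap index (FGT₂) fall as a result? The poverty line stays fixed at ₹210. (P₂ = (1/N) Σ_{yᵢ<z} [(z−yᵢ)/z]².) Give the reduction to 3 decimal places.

Before: below the line — ₹30, ₹40, ₹50, ₹60, ₹70, ₹90, ₹100, ₹110, ₹180; squared poverty gap index (FGT₂) = 0.34302.
After the ₹60 transfer: below the line — ₹90, ₹100, ₹110, ₹120, ₹130, ₹150, ₹160, ₹170; squared poverty gap index (FGT₂) = 0.12101.
Reduction = 0.34302 − 0.12101 = 0.222.

0.222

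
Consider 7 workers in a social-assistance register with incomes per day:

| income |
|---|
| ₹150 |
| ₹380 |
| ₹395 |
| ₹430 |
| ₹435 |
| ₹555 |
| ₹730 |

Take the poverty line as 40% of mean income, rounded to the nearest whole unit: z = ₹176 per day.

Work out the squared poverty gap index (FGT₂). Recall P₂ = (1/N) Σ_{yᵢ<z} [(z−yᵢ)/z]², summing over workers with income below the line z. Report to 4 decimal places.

Incomes under z: ₹150 (q = 1 of N = 7).
Normalized shortfalls: (176−150)/176 = 0.1477.
Squared: 0.0218.
Sum = 0.021823; P₂ = 0.021823 / 7 = 0.0031.

0.0031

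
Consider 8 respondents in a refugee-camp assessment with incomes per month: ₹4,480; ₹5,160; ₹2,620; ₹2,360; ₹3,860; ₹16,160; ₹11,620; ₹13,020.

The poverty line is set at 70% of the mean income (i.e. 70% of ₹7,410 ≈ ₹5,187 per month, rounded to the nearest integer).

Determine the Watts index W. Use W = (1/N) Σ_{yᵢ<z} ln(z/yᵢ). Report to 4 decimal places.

Poor units: ₹2,360, ₹2,620, ₹3,860, ₹4,480, ₹5,160 (q = 5 of N = 8).
Log shortfalls: ln(5187/2360) = 0.7875; ln(5187/2620) = 0.6830; ln(5187/3860) = 0.2955; ln(5187/4480) = 0.1465; ln(5187/5160) = 0.0052.
W = 1.917715 / 8 = 0.2397.

0.2397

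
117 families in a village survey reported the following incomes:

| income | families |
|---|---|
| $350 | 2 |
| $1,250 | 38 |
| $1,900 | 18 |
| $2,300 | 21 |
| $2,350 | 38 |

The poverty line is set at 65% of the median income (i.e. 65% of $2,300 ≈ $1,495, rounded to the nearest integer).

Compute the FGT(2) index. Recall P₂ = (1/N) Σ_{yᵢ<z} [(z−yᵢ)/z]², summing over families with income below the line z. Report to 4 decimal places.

0.0187

Below z: 2×$350, 38×$1,250 (q = 40 of N = 117).
Gap ratios (z−y)/z: (1495−350)/1495 = 0.7659 (×2); (1495−1250)/1495 = 0.1639 (×38).
Squared: 0.5866 (×2); 0.0269 (×38).
Sum = 2.193711; P₂ = 2.193711 / 117 = 0.0187.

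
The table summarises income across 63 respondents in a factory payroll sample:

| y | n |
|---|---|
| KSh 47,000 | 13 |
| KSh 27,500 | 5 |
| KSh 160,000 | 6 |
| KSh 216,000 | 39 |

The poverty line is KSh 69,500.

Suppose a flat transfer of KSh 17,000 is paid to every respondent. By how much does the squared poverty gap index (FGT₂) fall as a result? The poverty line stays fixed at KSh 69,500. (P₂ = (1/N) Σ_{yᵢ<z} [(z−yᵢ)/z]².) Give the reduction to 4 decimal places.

Before: below the line — 5×KSh 27,500, 13×KSh 47,000; squared poverty gap index (FGT₂) = 0.050611.
After the KSh 17,000 transfer: below the line — 5×KSh 44,500, 13×KSh 64,000; squared poverty gap index (FGT₂) = 0.011562.
Reduction = 0.050611 − 0.011562 = 0.0390.

0.0390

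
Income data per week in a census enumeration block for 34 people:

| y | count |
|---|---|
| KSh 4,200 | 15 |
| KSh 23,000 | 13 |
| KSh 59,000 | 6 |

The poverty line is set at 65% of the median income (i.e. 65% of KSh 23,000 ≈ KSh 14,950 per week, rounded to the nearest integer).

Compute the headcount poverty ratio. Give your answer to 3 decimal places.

15 of the 34 people have income below KSh 14,950.
H = 15/34 = 0.441.

0.441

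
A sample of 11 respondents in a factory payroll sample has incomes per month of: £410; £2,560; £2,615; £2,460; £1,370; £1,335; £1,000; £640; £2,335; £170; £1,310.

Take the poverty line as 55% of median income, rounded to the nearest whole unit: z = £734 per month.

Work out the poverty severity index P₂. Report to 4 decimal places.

Below the line: £170, £410, £640 (q = 3 of N = 11).
Normalized shortfalls: (734−170)/734 = 0.7684; (734−410)/734 = 0.4414; (734−640)/734 = 0.1281.
Squared: 0.5904; 0.1948; 0.0164.
Sum = 0.801676; P₂ = 0.801676 / 11 = 0.0729.

0.0729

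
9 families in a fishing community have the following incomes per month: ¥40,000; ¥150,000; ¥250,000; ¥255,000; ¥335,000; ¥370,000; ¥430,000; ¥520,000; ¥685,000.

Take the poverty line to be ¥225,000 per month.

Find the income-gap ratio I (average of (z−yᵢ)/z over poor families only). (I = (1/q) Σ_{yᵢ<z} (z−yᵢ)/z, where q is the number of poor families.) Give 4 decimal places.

Below z: ¥40,000, ¥150,000 (q = 2 of N = 9).
Relative gaps: 0.8222, 0.3333; sum = 1.155556.
I averages over the q = 2 poor units only: 1.155556 / 2 = 0.5778.

0.5778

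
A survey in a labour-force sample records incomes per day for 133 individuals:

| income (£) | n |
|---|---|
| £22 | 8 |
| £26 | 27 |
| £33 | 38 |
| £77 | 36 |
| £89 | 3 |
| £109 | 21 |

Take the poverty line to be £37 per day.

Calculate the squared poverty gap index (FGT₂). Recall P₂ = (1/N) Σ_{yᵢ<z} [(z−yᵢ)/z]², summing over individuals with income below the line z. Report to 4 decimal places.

0.0312

Below z: 8×£22, 27×£26, 38×£33 (q = 73 of N = 133).
Relative gaps: (37−22)/37 = 0.4054 (×8); (37−26)/37 = 0.2973 (×27); (37−33)/37 = 0.1081 (×38).
Squared: 0.1644 (×8); 0.0884 (×27); 0.0117 (×38).
Sum = 4.145362; P₂ = 4.145362 / 133 = 0.0312.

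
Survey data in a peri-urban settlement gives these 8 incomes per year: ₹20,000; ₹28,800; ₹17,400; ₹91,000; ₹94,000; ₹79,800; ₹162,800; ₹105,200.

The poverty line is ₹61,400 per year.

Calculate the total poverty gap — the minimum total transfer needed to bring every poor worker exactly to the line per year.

₹118,000

Incomes under z: ₹17,400, ₹20,000, ₹28,800 (q = 3 of N = 8).
Individual gaps: 61400−17400 = 44000; 61400−20000 = 41400; 61400−28800 = 32600.
Aggregate gap = ₹118,000.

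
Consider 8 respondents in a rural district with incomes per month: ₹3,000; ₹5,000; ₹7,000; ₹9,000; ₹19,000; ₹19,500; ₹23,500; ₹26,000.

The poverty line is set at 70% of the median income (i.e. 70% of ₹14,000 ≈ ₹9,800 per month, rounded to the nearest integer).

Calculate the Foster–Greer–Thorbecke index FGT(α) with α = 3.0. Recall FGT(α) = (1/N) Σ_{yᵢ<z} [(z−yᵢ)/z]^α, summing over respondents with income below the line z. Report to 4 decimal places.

0.0594

Below z: ₹3,000, ₹5,000, ₹7,000, ₹9,000 (q = 4 of N = 8).
Normalized shortfalls: (9800−3000)/9800 = 0.6939; (9800−5000)/9800 = 0.4898; (9800−7000)/9800 = 0.2857; (9800−9000)/9800 = 0.0816.
Raised to α = 3.0: 0.33408; 0.11750; 0.02332; 0.00054.
Sum = 0.475448; FGT(3.0) = 0.475448 / 8 = 0.0594.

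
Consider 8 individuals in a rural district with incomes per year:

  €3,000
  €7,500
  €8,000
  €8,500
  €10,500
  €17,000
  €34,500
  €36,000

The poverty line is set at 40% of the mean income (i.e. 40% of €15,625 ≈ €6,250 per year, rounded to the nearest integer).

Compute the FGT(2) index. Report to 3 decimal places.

Incomes under z: €3,000 (q = 1 of N = 8).
Gap ratios (z−y)/z: (6250−3000)/6250 = 0.5200.
Squared: 0.2704.
Sum = 0.270400; P₂ = 0.270400 / 8 = 0.034.

0.034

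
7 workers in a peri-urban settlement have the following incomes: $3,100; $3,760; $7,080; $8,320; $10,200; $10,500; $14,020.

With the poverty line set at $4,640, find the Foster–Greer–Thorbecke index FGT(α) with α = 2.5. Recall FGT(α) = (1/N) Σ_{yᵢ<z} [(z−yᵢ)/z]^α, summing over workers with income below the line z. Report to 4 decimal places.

Incomes under z: $3,100, $3,760 (q = 2 of N = 7).
Gap ratios (z−y)/z: (4640−3100)/4640 = 0.3319; (4640−3760)/4640 = 0.1897.
Raised to α = 2.5: 0.06346; 0.01566.
Sum = 0.079125; FGT(2.5) = 0.079125 / 7 = 0.0113.

0.0113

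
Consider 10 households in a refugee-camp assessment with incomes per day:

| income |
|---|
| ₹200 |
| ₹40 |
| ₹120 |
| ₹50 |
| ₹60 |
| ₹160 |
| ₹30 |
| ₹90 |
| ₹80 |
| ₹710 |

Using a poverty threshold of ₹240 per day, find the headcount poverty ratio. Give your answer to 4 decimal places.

9 of the 10 households have income below ₹240.
H = 9/10 = 0.9000.

0.9000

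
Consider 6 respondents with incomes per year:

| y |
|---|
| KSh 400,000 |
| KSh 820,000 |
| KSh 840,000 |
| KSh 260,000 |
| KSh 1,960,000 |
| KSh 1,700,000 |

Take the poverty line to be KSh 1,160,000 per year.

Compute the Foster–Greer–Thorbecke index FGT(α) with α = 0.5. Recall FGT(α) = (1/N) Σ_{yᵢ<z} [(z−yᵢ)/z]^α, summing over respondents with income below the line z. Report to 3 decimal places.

0.459

Below the line: KSh 260,000, KSh 400,000, KSh 820,000, KSh 840,000 (q = 4 of N = 6).
Shortfall ratios: (1160000−260000)/1160000 = 0.7759; (1160000−400000)/1160000 = 0.6552; (1160000−820000)/1160000 = 0.2931; (1160000−840000)/1160000 = 0.2759.
Raised to α = 0.5: 0.88083; 0.80943; 0.54139; 0.52523.
Sum = 2.756874; FGT(0.5) = 2.756874 / 6 = 0.459.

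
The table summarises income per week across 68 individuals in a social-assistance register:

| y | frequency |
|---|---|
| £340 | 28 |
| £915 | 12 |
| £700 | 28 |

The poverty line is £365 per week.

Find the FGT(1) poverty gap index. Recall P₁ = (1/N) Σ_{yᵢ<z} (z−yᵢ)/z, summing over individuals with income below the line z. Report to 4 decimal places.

0.0282

Below z: 28×£340 (q = 28 of N = 68).
Gap ratios (z−y)/z: (365−340)/365 = 0.0685 (×28).
Σ = 1.917808. Dividing by the full population N = 68 gives P₁ = 0.0282.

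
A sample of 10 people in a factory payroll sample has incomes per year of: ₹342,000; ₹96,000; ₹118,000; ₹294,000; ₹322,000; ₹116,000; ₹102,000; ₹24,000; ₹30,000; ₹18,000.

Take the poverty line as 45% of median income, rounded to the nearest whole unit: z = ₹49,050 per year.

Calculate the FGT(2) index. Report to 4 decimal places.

0.0812

Below the line: ₹18,000, ₹24,000, ₹30,000 (q = 3 of N = 10).
Normalized shortfalls: (49050−18000)/49050 = 0.6330; (49050−24000)/49050 = 0.5107; (49050−30000)/49050 = 0.3884.
Squared: 0.4007; 0.2608; 0.1508.
Sum = 0.812380; P₂ = 0.812380 / 10 = 0.0812.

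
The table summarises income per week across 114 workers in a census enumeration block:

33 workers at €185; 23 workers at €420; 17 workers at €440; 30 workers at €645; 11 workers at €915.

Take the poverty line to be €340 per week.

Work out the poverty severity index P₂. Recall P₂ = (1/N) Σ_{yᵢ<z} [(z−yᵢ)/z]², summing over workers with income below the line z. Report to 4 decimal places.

Poor units: 33×€185 (q = 33 of N = 114).
Normalized shortfalls: (340−185)/340 = 0.4559 (×33).
Squared: 0.2078 (×33).
Sum = 6.858348; P₂ = 6.858348 / 114 = 0.0602.

0.0602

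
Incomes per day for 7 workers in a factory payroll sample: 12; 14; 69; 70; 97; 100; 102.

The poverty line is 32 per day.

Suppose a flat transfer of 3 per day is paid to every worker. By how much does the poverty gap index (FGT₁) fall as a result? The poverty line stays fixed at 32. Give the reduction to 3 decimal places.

Before: below the line — 12, 14; poverty gap index (FGT₁) = 0.16964.
After the 3 transfer: below the line — 15, 17; poverty gap index (FGT₁) = 0.14286.
Reduction = 0.16964 − 0.14286 = 0.027.

0.027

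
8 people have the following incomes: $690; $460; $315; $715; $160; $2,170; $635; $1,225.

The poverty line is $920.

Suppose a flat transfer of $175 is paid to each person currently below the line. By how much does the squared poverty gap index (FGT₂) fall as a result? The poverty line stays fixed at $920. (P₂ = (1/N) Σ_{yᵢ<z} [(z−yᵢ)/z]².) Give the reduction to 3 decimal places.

0.104

Before: below the line — $160, $315, $460, $635, $690, $715; squared poverty gap index (FGT₂) = 0.19662.
After the $175 transfer: below the line — $335, $490, $635, $810, $865, $890; squared poverty gap index (FGT₂) = 0.09221.
Reduction = 0.19662 − 0.09221 = 0.104.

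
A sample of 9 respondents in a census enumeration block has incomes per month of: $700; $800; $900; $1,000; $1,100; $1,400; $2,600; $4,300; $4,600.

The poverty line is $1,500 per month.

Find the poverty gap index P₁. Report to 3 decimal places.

0.230

Below the line: $700, $800, $900, $1,000, $1,100, $1,400 (q = 6 of N = 9).
Relative gaps: (1500−700)/1500 = 0.5333; (1500−800)/1500 = 0.4667; (1500−900)/1500 = 0.4000; (1500−1000)/1500 = 0.3333; (1500−1100)/1500 = 0.2667; (1500−1400)/1500 = 0.0667.
Sum of shortfalls = 2.066667; P₁ averages over all N: 2.066667 / 9 = 0.230.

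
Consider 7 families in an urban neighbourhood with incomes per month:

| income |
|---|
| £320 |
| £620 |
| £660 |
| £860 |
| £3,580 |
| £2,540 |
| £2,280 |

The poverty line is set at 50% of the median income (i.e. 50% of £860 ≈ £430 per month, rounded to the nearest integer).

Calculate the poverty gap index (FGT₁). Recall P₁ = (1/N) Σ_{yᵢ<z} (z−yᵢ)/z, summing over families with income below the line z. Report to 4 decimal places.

0.0365

Below the line: £320 (q = 1 of N = 7).
Gap ratios (z−y)/z: (430−320)/430 = 0.2558.
Sum of shortfalls = 0.255814; P₁ averages over all N: 0.255814 / 7 = 0.0365.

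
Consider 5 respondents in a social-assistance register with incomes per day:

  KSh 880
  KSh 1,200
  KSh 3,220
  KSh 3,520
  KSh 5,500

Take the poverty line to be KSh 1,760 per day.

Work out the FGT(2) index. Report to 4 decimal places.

Poor units: KSh 880, KSh 1,200 (q = 2 of N = 5).
Shortfall ratios: (1760−880)/1760 = 0.5000; (1760−1200)/1760 = 0.3182.
Squared: 0.2500; 0.1012.
Sum = 0.351240; P₂ = 0.351240 / 5 = 0.0702.

0.0702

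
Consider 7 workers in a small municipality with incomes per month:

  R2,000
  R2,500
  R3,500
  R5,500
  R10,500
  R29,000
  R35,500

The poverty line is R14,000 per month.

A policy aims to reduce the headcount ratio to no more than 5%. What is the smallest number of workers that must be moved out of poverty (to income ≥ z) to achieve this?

5 of the 7 workers are poor, so H = 5/7 = 0.714.
A headcount ratio of at most 5% allows at most ⌊0.05 × 7⌋ = 0 poor workers.
So at least 5 − 0 = 5 must be lifted.

5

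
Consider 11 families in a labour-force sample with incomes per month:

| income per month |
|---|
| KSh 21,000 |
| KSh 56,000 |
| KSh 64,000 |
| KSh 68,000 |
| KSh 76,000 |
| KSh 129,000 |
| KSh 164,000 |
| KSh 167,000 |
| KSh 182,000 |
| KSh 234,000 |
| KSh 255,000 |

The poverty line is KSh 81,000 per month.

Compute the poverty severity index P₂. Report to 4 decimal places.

0.0652

Incomes under z: KSh 21,000, KSh 56,000, KSh 64,000, KSh 68,000, KSh 76,000 (q = 5 of N = 11).
Relative gaps: (81000−21000)/81000 = 0.7407; (81000−56000)/81000 = 0.3086; (81000−64000)/81000 = 0.2099; (81000−68000)/81000 = 0.1605; (81000−76000)/81000 = 0.0617.
Squared: 0.5487; 0.0953; 0.0440; 0.0258; 0.0038.
Sum = 0.717574; P₂ = 0.717574 / 11 = 0.0652.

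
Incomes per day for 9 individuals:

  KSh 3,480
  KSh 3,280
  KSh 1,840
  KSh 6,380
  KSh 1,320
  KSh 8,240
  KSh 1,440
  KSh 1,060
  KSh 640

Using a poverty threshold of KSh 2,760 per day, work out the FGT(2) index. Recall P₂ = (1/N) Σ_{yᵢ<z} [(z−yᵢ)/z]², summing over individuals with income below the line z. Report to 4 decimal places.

Below the line: KSh 640, KSh 1,060, KSh 1,320, KSh 1,440, KSh 1,840 (q = 5 of N = 9).
Relative gaps: (2760−640)/2760 = 0.7681; (2760−1060)/2760 = 0.6159; (2760−1320)/2760 = 0.5217; (2760−1440)/2760 = 0.4783; (2760−1840)/2760 = 0.3333.
Squared: 0.5900; 0.3794; 0.2722; 0.2287; 0.1111.
Sum = 1.581443; P₂ = 1.581443 / 9 = 0.1757.

0.1757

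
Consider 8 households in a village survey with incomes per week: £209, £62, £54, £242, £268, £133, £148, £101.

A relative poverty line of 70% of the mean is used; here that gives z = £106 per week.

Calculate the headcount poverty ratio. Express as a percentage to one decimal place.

3 of the 8 households have income below £106.
H = 3/8 = 37.5%.

37.5%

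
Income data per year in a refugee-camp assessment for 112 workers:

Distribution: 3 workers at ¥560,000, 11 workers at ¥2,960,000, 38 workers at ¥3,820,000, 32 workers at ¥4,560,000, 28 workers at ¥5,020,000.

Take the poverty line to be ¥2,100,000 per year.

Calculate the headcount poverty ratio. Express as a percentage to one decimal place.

2.7%

3 of the 112 workers have income below ¥2,100,000.
H = 3/112 = 2.7%.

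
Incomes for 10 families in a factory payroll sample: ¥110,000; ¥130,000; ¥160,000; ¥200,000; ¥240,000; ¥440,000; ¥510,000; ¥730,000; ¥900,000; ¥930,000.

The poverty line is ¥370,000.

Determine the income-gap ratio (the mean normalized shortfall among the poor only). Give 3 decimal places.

0.546

Below the line: ¥110,000, ¥130,000, ¥160,000, ¥200,000, ¥240,000 (q = 5 of N = 10).
Shortfall ratios (z−y)/z: 0.7027, 0.6486, 0.5676, 0.4595, 0.3514; sum = 2.729730.
I averages over the q = 5 poor units only: 2.729730 / 5 = 0.546.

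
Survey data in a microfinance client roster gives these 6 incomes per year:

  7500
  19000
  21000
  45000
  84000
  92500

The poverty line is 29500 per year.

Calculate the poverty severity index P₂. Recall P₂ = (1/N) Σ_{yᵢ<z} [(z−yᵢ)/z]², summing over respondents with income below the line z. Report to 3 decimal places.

Below z: 7500, 19000, 21000 (q = 3 of N = 6).
Relative gaps: (29500−7500)/29500 = 0.7458; (29500−19000)/29500 = 0.3559; (29500−21000)/29500 = 0.2881.
Squared: 0.5562; 0.1267; 0.0830.
Sum = 0.765872; P₂ = 0.765872 / 6 = 0.128.

0.128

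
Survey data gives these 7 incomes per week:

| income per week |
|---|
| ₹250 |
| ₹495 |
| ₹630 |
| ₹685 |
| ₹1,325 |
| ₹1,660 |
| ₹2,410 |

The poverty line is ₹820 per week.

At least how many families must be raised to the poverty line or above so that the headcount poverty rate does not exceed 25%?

3

4 of the 7 families are poor, so H = 4/7 = 0.571.
A headcount ratio of at most 25% allows at most ⌊0.25 × 7⌋ = 1 poor families.
So at least 4 − 1 = 3 must be lifted.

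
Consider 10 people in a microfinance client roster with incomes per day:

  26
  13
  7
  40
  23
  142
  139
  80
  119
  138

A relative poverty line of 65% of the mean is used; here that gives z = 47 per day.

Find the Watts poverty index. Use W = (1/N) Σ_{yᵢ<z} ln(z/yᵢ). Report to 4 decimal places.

0.4657

Below the line: 7, 13, 23, 26, 40 (q = 5 of N = 10).
Log shortfalls: ln(47/7) = 1.9042; ln(47/13) = 1.2852; ln(47/23) = 0.7147; ln(47/26) = 0.5921; ln(47/40) = 0.1613.
W = 4.657408 / 10 = 0.4657.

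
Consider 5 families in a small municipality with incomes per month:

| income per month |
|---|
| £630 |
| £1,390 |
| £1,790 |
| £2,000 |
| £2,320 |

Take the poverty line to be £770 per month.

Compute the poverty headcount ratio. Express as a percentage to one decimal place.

20.0%

1 of the 5 families have income below £770.
H = 1/5 = 20.0%.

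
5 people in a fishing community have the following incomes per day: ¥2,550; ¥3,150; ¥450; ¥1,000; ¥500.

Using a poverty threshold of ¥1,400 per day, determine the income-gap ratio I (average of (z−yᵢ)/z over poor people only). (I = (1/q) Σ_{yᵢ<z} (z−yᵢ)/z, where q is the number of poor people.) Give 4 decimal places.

Below z: ¥450, ¥500, ¥1,000 (q = 3 of N = 5).
Relative gaps: 0.6786, 0.6429, 0.2857; sum = 1.607143.
I averages over the q = 3 poor units only: 1.607143 / 3 = 0.5357.

0.5357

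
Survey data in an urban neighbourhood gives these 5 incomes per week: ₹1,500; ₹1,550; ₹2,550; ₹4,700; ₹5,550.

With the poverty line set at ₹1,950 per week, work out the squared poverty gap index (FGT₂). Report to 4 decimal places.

Below the line: ₹1,500, ₹1,550 (q = 2 of N = 5).
Gap ratios (z−y)/z: (1950−1500)/1950 = 0.2308; (1950−1550)/1950 = 0.2051.
Squared: 0.0533; 0.0421.
Sum = 0.095332; P₂ = 0.095332 / 5 = 0.0191.

0.0191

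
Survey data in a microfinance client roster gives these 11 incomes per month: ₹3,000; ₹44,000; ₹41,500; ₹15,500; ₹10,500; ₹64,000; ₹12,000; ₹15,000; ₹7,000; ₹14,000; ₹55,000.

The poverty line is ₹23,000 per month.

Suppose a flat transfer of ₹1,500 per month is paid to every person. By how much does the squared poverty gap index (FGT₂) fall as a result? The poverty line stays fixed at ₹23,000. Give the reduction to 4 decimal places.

Before: below the line — ₹3,000, ₹7,000, ₹10,500, ₹12,000, ₹14,000, ₹15,000, ₹15,500; squared poverty gap index (FGT₂) = 0.194965.
After the ₹1,500 transfer: below the line — ₹4,500, ₹8,500, ₹12,000, ₹13,500, ₹15,500, ₹16,500, ₹17,000; squared poverty gap index (FGT₂) = 0.154365.
Reduction = 0.194965 − 0.154365 = 0.0406.

0.0406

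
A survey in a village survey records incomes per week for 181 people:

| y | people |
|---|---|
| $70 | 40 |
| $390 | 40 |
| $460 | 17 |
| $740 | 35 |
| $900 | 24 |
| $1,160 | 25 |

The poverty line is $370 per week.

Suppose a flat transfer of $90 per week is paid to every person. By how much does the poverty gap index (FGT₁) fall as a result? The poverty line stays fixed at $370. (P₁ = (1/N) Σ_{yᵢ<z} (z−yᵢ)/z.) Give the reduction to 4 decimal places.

0.0538

Before: below the line — 40×$70; poverty gap index (FGT₁) = 0.179185.
After the $90 transfer: below the line — 40×$160; poverty gap index (FGT₁) = 0.125429.
Reduction = 0.179185 − 0.125429 = 0.0538.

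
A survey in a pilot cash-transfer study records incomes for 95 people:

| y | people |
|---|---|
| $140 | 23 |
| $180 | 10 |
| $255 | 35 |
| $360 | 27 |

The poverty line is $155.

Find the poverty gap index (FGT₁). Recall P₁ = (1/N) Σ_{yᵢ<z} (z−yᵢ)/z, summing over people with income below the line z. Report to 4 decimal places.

0.0234

Poor units: 23×$140 (q = 23 of N = 95).
Gap ratios (z−y)/z: (155−140)/155 = 0.0968 (×23).
Σ = 2.225806. Dividing by the full population N = 95 gives P₁ = 0.0234.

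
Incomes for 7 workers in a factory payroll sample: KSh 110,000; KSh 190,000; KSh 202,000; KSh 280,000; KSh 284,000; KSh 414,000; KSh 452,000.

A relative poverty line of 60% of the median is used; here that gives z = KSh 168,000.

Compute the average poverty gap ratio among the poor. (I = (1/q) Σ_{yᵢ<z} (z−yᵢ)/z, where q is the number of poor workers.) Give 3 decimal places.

0.345

Below the line: KSh 110,000 (q = 1 of N = 7).
Shortfall ratios (z−y)/z: 0.3452; sum = 0.345238.
The income-gap ratio divides by q (the poor only): 0.345238 / 1 = 0.345.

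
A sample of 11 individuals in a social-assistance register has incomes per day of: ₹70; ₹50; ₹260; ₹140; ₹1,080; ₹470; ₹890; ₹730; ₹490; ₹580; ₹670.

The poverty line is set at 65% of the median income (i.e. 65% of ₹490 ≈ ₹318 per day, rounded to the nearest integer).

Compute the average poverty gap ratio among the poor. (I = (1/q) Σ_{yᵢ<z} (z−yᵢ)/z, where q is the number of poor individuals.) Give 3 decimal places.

Below z: ₹50, ₹70, ₹140, ₹260 (q = 4 of N = 11).
Relative gaps: 0.8428, 0.7799, 0.5597, 0.1824; sum = 2.364780.
The income-gap ratio divides by q (the poor only): 2.364780 / 4 = 0.591.

0.591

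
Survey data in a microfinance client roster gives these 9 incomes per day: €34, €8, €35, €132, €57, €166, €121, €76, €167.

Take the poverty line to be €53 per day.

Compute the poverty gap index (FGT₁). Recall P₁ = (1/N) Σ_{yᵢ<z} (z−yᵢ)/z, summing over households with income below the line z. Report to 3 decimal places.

0.172

Poor units: €8, €34, €35 (q = 3 of N = 9).
Normalized shortfalls: (53−8)/53 = 0.8491; (53−34)/53 = 0.3585; (53−35)/53 = 0.3396.
Sum of shortfalls = 1.547170; P₁ averages over all N: 1.547170 / 9 = 0.172.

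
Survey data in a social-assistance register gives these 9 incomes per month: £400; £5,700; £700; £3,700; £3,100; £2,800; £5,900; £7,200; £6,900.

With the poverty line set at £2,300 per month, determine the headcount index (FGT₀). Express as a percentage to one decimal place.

22.2%

2 of the 9 workers have income below £2,300.
H = 2/9 = 22.2%.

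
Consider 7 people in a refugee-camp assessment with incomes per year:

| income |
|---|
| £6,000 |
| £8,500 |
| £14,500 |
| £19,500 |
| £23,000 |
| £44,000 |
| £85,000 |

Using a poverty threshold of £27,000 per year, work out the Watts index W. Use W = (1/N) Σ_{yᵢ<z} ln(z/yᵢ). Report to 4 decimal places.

Incomes under z: £6,000, £8,500, £14,500, £19,500, £23,000 (q = 5 of N = 7).
Log gaps: ln(27000/6000) = 1.5041; ln(27000/8500) = 1.1558; ln(27000/14500) = 0.6217; ln(27000/19500) = 0.3254; ln(27000/23000) = 0.1603.
W = 3.767301 / 7 = 0.5382.

0.5382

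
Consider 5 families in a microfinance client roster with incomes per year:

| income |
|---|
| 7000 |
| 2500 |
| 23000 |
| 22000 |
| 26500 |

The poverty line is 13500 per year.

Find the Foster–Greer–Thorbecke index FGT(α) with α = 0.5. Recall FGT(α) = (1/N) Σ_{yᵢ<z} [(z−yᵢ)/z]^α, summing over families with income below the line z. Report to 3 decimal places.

Below the line: 2500, 7000 (q = 2 of N = 5).
Shortfall ratios: (13500−2500)/13500 = 0.8148; (13500−7000)/13500 = 0.4815.
Raised to α = 0.5: 0.90267; 0.69389.
Sum = 1.596560; FGT(0.5) = 1.596560 / 5 = 0.319.

0.319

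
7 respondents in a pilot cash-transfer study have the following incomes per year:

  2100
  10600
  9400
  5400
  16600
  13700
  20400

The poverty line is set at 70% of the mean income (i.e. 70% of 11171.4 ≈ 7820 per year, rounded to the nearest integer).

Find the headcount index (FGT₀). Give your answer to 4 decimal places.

0.2857

2 of the 7 respondents have income below 7820.
H = 2/7 = 0.2857.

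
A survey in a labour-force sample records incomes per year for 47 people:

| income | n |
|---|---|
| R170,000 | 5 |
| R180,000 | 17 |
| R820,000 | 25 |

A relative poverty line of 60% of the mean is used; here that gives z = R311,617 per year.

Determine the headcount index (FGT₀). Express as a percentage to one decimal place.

22 of the 47 people have income below R311,617.
H = 22/47 = 46.8%.

46.8%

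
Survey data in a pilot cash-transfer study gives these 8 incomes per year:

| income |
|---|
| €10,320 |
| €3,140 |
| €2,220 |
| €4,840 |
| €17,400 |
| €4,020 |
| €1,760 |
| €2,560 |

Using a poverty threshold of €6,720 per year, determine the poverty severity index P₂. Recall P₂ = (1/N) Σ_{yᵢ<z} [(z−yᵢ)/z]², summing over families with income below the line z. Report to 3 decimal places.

0.237

Poor units: €1,760, €2,220, €2,560, €3,140, €4,020, €4,840 (q = 6 of N = 8).
Relative gaps: (6720−1760)/6720 = 0.7381; (6720−2220)/6720 = 0.6696; (6720−2560)/6720 = 0.6190; (6720−3140)/6720 = 0.5327; (6720−4020)/6720 = 0.4018; (6720−4840)/6720 = 0.2798.
Squared: 0.5448; 0.4484; 0.3832; 0.2838; 0.1614; 0.0783.
Sum = 1.899934; P₂ = 1.899934 / 8 = 0.237.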